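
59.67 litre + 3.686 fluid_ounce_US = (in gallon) 15.79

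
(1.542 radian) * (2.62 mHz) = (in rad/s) 0.00404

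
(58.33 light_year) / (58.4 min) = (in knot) 3.061e+14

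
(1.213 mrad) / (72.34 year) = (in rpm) 5.077e-12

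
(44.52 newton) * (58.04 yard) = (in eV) 1.475e+22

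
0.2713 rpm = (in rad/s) 0.02841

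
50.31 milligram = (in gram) 0.05031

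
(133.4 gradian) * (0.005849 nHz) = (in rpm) 1.17e-10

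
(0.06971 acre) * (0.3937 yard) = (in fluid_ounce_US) 3.434e+06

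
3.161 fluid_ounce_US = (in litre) 0.09348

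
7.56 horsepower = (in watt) 5637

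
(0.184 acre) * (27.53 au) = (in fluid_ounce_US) 1.037e+20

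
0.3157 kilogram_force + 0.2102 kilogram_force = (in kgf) 0.5259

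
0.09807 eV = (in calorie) 3.755e-21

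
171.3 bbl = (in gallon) 7195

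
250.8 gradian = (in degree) 225.7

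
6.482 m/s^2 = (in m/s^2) 6.482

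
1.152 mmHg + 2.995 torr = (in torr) 4.147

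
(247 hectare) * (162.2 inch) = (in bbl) 6.401e+07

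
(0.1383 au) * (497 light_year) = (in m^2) 9.728e+28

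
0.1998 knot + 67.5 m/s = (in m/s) 67.6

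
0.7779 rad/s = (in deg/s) 44.57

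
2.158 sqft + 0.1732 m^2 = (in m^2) 0.3737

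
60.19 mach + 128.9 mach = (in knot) 1.252e+05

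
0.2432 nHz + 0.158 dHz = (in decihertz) 0.158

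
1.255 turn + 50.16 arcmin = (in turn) 1.257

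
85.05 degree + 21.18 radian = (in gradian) 1443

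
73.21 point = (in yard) 0.02824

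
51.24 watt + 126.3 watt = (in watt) 177.5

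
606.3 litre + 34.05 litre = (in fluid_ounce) 2.165e+04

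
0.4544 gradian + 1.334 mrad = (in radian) 0.008472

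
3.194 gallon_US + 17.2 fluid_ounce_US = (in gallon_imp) 2.771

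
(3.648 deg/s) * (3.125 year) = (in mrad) 6.275e+09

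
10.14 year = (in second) 3.198e+08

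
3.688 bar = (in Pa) 3.688e+05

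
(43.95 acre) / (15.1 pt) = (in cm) 3.339e+09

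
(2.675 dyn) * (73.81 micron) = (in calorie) 4.719e-10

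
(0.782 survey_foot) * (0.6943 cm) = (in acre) 4.089e-07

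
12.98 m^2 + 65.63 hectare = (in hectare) 65.63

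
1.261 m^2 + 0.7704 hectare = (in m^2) 7705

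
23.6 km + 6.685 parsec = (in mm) 2.063e+20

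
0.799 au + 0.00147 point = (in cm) 1.195e+13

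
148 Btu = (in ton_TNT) 3.732e-05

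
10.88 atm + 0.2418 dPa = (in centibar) 1102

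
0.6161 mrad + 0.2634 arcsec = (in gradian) 0.0393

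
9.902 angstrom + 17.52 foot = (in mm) 5340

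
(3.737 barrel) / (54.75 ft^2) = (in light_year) 1.235e-17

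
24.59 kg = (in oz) 867.4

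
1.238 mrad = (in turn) 0.000197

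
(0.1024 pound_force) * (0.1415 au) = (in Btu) 9.139e+06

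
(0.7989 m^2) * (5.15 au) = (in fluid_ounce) 2.081e+16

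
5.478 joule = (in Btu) 0.005192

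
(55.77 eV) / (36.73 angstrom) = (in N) 2.433e-09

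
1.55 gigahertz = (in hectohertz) 1.55e+07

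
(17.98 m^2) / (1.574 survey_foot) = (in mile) 0.02329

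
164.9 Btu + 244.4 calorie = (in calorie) 4.183e+04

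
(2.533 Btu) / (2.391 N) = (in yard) 1222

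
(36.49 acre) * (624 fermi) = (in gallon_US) 2.434e-05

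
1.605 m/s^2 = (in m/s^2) 1.605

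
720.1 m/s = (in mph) 1611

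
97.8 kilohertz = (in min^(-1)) 5.868e+06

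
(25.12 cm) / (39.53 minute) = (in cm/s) 0.01059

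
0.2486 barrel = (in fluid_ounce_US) 1336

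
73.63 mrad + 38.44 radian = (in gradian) 2452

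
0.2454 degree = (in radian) 0.004283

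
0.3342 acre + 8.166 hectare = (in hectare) 8.301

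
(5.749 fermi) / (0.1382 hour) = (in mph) 2.585e-17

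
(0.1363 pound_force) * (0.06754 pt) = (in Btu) 1.369e-08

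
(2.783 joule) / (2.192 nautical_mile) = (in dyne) 68.55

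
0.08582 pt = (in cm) 0.003028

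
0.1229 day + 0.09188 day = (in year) 0.0005884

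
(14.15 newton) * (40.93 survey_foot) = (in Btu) 0.1673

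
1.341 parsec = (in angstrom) 4.138e+26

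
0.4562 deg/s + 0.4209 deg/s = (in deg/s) 0.8771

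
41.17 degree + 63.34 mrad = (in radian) 0.7819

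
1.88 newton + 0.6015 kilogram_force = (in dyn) 7.779e+05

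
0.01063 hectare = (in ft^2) 1144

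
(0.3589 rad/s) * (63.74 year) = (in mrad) 7.214e+11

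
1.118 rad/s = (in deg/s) 64.06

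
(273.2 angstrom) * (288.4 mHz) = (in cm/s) 7.879e-07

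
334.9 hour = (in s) 1.206e+06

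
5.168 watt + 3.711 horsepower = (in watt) 2772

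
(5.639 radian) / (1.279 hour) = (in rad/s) 0.001225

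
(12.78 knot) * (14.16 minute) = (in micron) 5.586e+09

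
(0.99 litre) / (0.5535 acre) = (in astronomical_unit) 2.954e-18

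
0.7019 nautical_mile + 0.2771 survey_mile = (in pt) 4.949e+06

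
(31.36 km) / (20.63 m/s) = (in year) 4.82e-05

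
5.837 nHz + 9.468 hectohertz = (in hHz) 9.468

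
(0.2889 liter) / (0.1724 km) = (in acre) 4.141e-10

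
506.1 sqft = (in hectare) 0.004702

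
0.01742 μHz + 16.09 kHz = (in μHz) 1.609e+10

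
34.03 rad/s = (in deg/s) 1950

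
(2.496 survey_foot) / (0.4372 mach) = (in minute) 8.517e-05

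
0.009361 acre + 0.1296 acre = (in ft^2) 6053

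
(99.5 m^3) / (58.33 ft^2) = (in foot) 60.24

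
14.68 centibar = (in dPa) 1.468e+05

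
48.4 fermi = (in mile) 3.007e-17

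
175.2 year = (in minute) 9.209e+07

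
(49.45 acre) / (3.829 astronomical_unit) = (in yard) 3.821e-07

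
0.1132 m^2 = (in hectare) 1.132e-05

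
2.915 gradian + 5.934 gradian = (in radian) 0.139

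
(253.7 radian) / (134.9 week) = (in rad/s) 3.11e-06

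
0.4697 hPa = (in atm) 0.0004636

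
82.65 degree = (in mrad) 1443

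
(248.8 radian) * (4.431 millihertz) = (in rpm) 10.53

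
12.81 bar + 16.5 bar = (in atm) 28.93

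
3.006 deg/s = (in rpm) 0.501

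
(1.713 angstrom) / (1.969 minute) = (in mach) 4.258e-15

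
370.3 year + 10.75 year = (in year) 381.1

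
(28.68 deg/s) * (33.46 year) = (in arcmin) 1.816e+12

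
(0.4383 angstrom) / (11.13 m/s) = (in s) 3.938e-12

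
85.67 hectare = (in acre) 211.7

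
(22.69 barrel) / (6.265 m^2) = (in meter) 0.5758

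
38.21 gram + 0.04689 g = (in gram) 38.26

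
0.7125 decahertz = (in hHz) 0.07125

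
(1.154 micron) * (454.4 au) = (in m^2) 7.845e+07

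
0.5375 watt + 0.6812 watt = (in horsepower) 0.001634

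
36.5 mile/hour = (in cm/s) 1632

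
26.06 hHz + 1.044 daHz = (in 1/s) 2616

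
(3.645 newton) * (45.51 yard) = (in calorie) 36.25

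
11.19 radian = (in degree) 641.1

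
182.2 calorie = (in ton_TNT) 1.822e-07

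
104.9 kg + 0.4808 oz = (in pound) 231.3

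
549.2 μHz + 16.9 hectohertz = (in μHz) 1.69e+09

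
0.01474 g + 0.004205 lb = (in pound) 0.004237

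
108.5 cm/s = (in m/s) 1.085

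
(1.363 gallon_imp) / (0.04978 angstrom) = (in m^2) 1.245e+09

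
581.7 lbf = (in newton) 2588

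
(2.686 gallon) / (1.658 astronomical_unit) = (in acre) 1.013e-17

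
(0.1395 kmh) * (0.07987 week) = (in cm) 1.872e+05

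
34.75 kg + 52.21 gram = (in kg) 34.8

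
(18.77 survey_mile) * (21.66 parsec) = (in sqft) 2.173e+23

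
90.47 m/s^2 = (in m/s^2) 90.47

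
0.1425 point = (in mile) 3.124e-08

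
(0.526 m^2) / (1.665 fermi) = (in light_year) 0.03339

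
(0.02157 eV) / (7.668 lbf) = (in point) 2.872e-19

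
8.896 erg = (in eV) 5.552e+12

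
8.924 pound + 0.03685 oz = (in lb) 8.926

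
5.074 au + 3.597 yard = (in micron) 7.591e+17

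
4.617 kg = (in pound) 10.18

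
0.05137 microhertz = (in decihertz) 5.137e-07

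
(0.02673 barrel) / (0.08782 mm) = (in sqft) 520.9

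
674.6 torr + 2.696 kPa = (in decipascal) 9.264e+05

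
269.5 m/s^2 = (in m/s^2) 269.5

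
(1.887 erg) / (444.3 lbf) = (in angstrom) 0.9548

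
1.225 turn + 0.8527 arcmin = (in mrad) 7697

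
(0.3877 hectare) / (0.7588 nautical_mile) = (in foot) 9.051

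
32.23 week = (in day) 225.6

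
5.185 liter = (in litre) 5.185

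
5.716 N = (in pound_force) 1.285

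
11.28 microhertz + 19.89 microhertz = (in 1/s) 3.117e-05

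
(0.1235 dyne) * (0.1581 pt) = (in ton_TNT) 1.646e-20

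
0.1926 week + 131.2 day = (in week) 18.94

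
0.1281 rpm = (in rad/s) 0.01341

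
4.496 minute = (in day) 0.003122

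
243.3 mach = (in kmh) 2.982e+05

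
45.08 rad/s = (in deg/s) 2583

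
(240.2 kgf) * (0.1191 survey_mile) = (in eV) 2.818e+24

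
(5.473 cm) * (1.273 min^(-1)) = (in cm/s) 0.1161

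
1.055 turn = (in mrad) 6629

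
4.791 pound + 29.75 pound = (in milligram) 1.567e+07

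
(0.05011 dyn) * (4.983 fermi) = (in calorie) 5.968e-22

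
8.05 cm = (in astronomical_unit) 5.381e-13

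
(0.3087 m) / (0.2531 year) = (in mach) 1.136e-10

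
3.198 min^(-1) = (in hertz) 0.0533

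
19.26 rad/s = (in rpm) 183.9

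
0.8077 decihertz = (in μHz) 8.077e+04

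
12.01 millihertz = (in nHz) 1.201e+07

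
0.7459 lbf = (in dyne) 3.318e+05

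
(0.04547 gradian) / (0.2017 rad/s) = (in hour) 9.836e-07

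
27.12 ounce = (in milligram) 7.688e+05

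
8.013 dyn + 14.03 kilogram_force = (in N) 137.6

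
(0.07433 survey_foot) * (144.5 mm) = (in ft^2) 0.03524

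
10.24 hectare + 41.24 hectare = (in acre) 127.2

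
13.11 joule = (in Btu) 0.01243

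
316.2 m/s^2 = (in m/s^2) 316.2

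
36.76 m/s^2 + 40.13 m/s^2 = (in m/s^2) 76.89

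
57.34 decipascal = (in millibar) 0.05734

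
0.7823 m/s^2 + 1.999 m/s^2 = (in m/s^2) 2.781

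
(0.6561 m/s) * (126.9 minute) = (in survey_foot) 1.639e+04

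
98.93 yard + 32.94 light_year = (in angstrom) 3.116e+27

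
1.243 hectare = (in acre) 3.072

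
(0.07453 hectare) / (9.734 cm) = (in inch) 3.014e+05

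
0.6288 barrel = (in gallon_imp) 21.99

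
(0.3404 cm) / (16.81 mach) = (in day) 6.883e-12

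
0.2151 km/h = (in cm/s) 5.975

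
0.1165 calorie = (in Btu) 0.000462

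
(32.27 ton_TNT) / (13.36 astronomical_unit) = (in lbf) 0.01519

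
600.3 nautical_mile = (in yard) 1.216e+06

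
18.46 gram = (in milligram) 1.846e+04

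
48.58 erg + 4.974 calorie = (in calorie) 4.974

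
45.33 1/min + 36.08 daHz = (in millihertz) 3.616e+05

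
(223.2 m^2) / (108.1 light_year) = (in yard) 2.387e-16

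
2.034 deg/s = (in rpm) 0.339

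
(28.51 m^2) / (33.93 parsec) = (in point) 7.719e-14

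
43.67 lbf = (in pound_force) 43.67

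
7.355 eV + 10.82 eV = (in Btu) 2.76e-21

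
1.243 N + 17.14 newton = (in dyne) 1.838e+06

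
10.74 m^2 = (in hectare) 0.001074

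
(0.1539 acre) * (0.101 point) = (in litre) 22.19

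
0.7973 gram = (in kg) 0.0007973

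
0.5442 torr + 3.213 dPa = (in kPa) 0.07288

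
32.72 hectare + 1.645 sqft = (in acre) 80.85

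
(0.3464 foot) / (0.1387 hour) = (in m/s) 0.0002115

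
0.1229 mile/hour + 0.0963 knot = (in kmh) 0.3761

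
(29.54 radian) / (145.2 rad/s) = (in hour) 5.651e-05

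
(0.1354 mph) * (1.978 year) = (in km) 3776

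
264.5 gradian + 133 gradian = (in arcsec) 1.288e+06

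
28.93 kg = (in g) 2.893e+04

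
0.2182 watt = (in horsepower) 0.0002926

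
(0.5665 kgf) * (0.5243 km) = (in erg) 2.913e+10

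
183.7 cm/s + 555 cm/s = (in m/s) 7.387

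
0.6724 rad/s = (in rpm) 6.421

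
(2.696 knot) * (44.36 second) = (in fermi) 6.152e+16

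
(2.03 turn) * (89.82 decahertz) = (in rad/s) 1.146e+04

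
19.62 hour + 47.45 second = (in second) 7.068e+04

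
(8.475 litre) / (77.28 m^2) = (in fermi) 1.097e+11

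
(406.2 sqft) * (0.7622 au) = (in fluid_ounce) 1.455e+17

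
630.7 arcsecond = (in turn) 0.0004867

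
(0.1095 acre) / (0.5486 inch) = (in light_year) 3.361e-12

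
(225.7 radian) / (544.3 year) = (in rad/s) 1.315e-08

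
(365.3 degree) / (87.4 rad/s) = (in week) 1.206e-07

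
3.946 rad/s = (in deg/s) 226.1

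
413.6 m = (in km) 0.4136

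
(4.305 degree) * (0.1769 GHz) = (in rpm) 1.269e+08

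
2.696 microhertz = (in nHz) 2696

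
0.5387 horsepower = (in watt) 401.7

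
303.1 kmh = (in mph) 188.3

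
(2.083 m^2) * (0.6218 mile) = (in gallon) 5.507e+05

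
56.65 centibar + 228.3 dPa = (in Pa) 5.667e+04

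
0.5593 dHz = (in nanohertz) 5.593e+07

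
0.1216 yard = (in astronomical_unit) 7.433e-13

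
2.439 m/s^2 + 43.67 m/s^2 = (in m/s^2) 46.11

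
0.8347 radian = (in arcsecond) 1.722e+05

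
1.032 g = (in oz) 0.0364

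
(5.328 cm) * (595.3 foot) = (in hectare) 0.0009668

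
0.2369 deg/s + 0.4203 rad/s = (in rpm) 4.053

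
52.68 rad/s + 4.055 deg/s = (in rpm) 503.7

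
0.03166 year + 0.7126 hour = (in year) 0.03174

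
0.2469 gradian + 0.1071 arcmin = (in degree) 0.224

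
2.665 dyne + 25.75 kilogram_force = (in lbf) 56.77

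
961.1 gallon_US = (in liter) 3638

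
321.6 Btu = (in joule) 3.393e+05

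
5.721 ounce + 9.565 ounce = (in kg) 0.4334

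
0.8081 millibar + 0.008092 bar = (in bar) 0.0089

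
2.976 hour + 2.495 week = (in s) 1.52e+06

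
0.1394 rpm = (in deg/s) 0.8364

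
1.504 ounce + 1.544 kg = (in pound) 3.498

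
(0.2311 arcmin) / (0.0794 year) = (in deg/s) 1.538e-09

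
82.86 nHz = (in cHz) 8.286e-06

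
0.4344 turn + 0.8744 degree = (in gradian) 174.7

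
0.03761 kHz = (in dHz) 376.1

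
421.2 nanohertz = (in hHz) 4.212e-09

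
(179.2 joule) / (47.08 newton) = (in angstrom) 3.806e+10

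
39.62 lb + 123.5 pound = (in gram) 7.399e+04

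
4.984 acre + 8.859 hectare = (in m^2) 1.088e+05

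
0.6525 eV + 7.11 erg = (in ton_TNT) 1.699e-16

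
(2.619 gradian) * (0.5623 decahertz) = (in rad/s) 0.2313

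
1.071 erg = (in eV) 6.685e+11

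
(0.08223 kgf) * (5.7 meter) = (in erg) 4.596e+07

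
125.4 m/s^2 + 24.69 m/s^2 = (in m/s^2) 150.1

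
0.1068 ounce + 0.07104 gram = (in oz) 0.1093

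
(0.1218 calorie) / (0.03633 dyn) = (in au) 9.377e-06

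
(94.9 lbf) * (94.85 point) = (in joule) 14.13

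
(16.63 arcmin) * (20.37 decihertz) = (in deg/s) 0.5646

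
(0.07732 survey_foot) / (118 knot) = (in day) 4.493e-09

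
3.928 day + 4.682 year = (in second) 1.48e+08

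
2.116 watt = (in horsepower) 0.002838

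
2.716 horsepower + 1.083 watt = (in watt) 2026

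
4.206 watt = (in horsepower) 0.00564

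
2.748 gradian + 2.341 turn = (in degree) 845.2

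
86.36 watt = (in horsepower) 0.1158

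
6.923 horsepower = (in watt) 5162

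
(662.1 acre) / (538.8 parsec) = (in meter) 1.612e-13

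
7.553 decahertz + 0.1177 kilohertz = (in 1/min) 1.159e+04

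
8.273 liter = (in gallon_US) 2.185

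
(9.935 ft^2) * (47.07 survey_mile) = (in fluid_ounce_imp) 2.461e+09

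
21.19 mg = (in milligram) 21.19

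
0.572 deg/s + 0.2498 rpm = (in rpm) 0.3451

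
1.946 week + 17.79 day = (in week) 4.487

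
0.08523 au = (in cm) 1.275e+12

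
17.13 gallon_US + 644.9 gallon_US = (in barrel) 15.76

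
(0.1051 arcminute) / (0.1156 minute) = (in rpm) 4.209e-05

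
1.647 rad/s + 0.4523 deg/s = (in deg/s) 94.82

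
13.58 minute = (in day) 0.009431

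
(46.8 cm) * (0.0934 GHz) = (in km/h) 1.574e+08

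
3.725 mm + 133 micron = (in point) 10.94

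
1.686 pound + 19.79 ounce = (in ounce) 46.77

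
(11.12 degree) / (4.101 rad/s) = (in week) 7.825e-08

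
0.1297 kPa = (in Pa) 129.7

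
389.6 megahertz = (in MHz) 389.6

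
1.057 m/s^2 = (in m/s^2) 1.057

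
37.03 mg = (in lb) 8.164e-05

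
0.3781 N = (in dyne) 3.781e+04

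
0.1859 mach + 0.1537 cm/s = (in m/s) 63.3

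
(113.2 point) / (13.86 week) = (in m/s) 4.764e-09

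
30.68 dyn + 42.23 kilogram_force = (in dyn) 4.141e+07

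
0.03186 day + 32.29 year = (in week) 1684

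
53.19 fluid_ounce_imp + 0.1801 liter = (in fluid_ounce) 57.19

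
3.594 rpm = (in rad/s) 0.3764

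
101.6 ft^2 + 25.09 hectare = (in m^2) 2.509e+05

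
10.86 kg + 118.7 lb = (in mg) 6.47e+07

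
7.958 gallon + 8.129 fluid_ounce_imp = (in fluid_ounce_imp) 1068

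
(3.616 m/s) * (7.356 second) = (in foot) 87.27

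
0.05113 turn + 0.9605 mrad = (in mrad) 322.2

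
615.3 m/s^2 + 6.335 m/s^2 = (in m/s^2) 621.6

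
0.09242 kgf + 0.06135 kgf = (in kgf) 0.1538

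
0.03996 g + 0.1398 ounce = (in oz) 0.1412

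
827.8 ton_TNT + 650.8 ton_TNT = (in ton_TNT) 1479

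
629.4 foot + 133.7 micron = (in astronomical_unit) 1.282e-09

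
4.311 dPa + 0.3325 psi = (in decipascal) 2.293e+04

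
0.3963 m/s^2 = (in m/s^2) 0.3963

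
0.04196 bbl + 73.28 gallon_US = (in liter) 284.1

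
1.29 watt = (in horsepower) 0.00173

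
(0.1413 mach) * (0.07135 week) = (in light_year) 2.195e-10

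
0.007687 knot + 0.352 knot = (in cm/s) 18.5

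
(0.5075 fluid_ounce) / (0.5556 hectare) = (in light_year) 2.855e-25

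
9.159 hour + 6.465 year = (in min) 3.399e+06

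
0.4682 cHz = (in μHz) 4682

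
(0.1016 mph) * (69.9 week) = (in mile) 1193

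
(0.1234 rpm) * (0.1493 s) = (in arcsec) 398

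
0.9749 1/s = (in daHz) 0.09749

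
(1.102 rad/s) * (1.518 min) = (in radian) 100.4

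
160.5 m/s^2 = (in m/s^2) 160.5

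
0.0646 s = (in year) 2.048e-09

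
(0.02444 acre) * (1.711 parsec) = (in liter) 5.222e+21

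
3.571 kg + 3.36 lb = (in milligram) 5.095e+06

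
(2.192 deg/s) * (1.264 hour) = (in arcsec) 3.591e+07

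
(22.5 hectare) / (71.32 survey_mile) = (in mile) 0.001218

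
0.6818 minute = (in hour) 0.01136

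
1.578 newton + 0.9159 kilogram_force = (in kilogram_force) 1.077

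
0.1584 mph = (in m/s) 0.07081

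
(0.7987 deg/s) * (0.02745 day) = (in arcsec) 6.819e+06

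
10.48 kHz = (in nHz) 1.048e+13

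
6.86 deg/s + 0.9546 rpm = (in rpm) 2.098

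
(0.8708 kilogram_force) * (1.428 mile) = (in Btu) 18.6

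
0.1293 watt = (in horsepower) 0.0001734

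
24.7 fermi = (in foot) 8.104e-14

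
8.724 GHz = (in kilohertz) 8.724e+06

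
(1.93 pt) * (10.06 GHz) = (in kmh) 2.466e+07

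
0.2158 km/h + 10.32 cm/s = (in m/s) 0.1631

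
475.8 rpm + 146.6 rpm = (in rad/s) 65.18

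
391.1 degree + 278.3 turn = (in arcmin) 6.035e+06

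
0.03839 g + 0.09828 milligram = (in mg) 38.49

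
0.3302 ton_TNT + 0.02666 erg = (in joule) 1.382e+09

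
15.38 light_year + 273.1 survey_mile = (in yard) 1.591e+17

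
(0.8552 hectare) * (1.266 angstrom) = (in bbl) 6.81e-06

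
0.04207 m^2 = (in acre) 1.04e-05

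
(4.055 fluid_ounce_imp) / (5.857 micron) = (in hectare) 0.001967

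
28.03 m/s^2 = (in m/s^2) 28.03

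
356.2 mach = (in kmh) 4.366e+05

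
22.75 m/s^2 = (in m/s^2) 22.75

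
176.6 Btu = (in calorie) 4.453e+04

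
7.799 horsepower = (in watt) 5816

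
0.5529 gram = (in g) 0.5529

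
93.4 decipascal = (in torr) 0.07006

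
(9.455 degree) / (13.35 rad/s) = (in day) 1.431e-07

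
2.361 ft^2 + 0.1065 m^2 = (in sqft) 3.507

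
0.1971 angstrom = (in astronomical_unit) 1.318e-22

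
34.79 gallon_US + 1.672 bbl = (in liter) 397.5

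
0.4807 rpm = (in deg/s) 2.884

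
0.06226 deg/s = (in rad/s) 0.001087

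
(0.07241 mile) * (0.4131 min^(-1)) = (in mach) 0.002356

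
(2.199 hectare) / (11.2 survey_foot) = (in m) 6442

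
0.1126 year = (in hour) 986.4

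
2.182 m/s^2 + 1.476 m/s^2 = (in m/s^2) 3.658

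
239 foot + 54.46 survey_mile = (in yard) 9.593e+04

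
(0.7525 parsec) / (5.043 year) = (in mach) 4.288e+05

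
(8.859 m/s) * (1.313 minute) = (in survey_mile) 0.4337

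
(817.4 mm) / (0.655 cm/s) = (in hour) 0.03466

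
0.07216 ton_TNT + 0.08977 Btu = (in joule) 3.019e+08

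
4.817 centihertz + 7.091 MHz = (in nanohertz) 7.091e+15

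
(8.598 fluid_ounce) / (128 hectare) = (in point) 5.631e-07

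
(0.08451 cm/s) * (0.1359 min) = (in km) 6.891e-06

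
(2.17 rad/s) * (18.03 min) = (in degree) 1.345e+05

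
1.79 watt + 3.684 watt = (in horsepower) 0.007341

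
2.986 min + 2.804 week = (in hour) 471.1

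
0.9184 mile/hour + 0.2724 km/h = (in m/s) 0.4862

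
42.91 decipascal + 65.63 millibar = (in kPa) 6.567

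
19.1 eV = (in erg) 3.06e-11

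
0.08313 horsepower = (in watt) 61.99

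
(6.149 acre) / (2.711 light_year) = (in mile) 6.029e-16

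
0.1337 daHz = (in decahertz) 0.1337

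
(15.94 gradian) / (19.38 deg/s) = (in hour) 0.0002056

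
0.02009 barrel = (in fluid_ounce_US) 108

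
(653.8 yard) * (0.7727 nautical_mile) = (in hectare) 85.55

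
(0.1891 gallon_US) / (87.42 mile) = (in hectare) 5.088e-13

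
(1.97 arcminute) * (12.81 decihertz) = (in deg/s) 0.04206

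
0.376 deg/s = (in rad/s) 0.006562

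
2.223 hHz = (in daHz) 22.23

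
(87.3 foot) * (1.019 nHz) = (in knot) 5.271e-08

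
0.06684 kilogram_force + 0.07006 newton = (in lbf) 0.1631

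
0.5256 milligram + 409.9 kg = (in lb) 903.7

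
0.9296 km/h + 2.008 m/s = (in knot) 4.405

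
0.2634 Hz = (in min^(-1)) 15.8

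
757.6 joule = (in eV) 4.729e+21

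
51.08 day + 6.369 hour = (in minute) 7.394e+04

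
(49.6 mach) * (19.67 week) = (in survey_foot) 6.592e+11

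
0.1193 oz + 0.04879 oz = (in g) 4.765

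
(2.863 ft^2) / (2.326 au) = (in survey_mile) 4.75e-16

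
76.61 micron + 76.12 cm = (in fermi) 7.613e+14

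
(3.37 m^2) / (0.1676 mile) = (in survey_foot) 0.04099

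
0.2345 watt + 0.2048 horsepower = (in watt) 153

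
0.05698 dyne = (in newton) 5.698e-07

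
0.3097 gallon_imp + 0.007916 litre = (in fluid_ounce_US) 47.88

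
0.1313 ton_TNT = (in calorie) 1.313e+08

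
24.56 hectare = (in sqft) 2.644e+06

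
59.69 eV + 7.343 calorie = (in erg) 3.072e+08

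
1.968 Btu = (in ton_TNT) 4.963e-07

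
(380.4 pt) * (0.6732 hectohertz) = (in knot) 17.56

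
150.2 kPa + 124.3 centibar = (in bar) 2.745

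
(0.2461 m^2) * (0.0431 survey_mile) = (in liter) 1.707e+04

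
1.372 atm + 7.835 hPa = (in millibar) 1398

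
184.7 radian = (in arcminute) 6.35e+05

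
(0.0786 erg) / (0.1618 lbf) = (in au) 7.3e-20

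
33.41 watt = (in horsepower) 0.0448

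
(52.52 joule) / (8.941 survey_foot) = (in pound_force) 4.332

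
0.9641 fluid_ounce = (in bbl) 0.0001793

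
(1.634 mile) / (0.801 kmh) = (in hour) 3.283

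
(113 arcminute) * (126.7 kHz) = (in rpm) 3.977e+04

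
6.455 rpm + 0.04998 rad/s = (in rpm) 6.932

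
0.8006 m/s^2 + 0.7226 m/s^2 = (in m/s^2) 1.523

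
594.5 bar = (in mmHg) 4.459e+05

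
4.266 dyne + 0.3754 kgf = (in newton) 3.681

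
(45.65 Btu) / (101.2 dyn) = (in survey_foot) 1.561e+08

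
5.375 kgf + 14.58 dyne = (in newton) 52.71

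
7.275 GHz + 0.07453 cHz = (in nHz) 7.275e+18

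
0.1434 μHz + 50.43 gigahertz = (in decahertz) 5.043e+09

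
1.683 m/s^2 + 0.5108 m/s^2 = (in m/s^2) 2.194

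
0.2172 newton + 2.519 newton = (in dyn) 2.736e+05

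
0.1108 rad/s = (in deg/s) 6.348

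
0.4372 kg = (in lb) 0.9639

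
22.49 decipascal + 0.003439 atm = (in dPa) 3507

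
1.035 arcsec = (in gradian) 0.0003194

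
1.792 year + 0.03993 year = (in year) 1.832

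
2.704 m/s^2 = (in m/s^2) 2.704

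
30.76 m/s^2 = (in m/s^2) 30.76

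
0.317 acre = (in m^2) 1283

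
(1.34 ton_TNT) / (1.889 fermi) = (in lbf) 6.672e+23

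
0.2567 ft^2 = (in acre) 5.893e-06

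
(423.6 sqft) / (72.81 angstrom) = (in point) 1.532e+13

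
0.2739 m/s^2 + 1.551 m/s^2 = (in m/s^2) 1.825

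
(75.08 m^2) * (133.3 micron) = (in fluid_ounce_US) 338.4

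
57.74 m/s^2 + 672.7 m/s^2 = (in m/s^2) 730.4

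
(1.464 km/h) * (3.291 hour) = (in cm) 4.818e+05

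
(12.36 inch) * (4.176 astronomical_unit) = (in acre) 4.846e+07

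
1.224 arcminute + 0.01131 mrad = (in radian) 0.0003674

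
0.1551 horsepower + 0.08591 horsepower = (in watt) 179.7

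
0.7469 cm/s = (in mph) 0.01671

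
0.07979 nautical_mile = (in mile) 0.09182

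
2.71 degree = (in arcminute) 162.6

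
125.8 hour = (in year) 0.01436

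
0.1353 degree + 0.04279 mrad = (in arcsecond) 495.9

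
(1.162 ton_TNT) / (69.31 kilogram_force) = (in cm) 7.153e+08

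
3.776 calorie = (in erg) 1.58e+08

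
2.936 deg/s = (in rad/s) 0.05124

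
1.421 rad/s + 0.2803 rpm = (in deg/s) 83.1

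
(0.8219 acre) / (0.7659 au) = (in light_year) 3.068e-24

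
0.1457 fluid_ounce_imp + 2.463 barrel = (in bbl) 2.463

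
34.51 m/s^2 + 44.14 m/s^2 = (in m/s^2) 78.65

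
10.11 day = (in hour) 242.6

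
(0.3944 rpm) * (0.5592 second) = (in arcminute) 79.4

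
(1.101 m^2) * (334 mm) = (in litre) 367.7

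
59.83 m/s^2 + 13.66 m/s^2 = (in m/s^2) 73.49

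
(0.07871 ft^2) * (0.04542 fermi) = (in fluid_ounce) 1.123e-14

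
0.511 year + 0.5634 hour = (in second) 1.612e+07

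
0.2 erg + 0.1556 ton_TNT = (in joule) 6.51e+08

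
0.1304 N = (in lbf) 0.02932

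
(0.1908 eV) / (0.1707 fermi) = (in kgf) 1.826e-05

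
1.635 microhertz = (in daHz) 1.635e-07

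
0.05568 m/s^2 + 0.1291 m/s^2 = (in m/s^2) 0.1848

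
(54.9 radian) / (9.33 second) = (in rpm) 56.19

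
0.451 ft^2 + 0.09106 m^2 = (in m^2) 0.133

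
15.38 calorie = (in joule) 64.35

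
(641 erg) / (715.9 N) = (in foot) 2.938e-07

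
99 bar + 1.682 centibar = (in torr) 7.427e+04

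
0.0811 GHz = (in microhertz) 8.11e+13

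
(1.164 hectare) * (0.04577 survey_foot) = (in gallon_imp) 3.572e+04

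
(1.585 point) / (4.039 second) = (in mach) 4.066e-07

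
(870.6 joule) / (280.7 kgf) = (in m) 0.3163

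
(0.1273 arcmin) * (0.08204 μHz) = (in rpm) 2.901e-11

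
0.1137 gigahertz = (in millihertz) 1.137e+11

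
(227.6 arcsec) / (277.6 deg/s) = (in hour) 6.326e-08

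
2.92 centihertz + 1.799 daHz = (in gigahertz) 1.802e-08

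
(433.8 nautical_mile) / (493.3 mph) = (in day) 0.04217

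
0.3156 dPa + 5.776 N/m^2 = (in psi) 0.0008423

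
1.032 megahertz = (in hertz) 1.032e+06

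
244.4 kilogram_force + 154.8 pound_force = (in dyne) 3.085e+08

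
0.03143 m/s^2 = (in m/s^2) 0.03143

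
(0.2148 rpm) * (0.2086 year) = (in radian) 1.48e+05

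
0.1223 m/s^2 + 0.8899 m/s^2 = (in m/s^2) 1.012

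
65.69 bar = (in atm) 64.83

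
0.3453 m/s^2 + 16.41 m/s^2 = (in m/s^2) 16.76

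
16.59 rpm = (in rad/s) 1.737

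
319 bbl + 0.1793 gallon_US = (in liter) 5.072e+04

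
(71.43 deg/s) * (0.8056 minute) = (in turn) 9.591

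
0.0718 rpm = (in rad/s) 0.007519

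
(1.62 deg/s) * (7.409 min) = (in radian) 12.57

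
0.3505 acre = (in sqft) 1.527e+04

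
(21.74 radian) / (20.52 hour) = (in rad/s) 0.0002943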